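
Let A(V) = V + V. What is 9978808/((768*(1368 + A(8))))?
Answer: 1247351/132864 ≈ 9.3882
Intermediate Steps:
A(V) = 2*V
9978808/((768*(1368 + A(8)))) = 9978808/((768*(1368 + 2*8))) = 9978808/((768*(1368 + 16))) = 9978808/((768*1384)) = 9978808/1062912 = 9978808*(1/1062912) = 1247351/132864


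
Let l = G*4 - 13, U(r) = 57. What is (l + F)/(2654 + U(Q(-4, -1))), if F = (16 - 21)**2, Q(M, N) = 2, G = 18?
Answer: 84/2711 ≈ 0.030985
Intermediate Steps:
F = 25 (F = (-5)**2 = 25)
l = 59 (l = 18*4 - 13 = 72 - 13 = 59)
(l + F)/(2654 + U(Q(-4, -1))) = (59 + 25)/(2654 + 57) = 84/2711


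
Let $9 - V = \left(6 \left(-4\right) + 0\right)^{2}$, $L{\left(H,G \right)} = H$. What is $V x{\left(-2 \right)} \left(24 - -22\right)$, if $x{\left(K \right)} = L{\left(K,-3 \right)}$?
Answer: $52164$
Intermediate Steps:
$x{\left(K \right)} = K$
$V = -567$ ($V = 9 - \left(6 \left(-4\right) + 0\right)^{2} = 9 - \left(-24 + 0\right)^{2} = 9 - \left(-24\right)^{2} = 9 - 576 = -567$)
$V x{\left(-2 \right)} \left(24 - -22\right) = \left(-567\right) \left(-2\right) \left(24 - -22\right) = 1134 \left(24 + 22\right) = 1134 \cdot 46 = 52164$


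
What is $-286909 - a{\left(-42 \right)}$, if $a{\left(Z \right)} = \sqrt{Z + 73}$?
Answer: $-286909 - \sqrt{31} \approx -2.8691 \cdot 10^{5}$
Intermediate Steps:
$a{\left(Z \right)} = \sqrt{73 + Z}$
$-286909 - a{\left(-42 \right)} = -286909 - \sqrt{73 - 42} = -286909 - \sqrt{31}$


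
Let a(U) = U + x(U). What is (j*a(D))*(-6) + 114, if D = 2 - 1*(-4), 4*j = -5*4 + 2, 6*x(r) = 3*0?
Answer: 276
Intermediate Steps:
x(r) = 0 (x(r) = (3*0)/6 = (⅙)*0 = 0)
j = -9/2 (j = (-5*4 + 2)/4 = (-20 + 2)/4 = (¼)*(-18) = -9/2 ≈ -4.5000)
D = 6 (D = 2 + 4 = 6)
a(U) = U (a(U) = U + 0 = U)
(j*a(D))*(-6) + 114 = -9/2*6*(-6) + 114 = -27*(-6) + 114 = 162 + 114 = 276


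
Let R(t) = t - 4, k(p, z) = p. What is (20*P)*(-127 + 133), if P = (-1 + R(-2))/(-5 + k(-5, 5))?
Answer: 84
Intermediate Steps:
R(t) = -4 + t
P = 7/10 (P = (-1 + (-4 - 2))/(-5 - 5) = (-1 - 6)/(-10) = -7*(-⅒) = 7/10 ≈ 0.70000)
(20*P)*(-127 + 133) = (20*(7/10))*(-127 + 133) = 14*6 = 84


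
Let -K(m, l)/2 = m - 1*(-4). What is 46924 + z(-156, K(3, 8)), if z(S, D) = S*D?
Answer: 49108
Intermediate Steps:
K(m, l) = -8 - 2*m (K(m, l) = -2*(m - 1*(-4)) = -2*(m + 4) = -2*(4 + m) = -8 - 2*m)
z(S, D) = D*S
46924 + z(-156, K(3, 8)) = 46924 + (-8 - 2*3)*(-156) = 46924 + (-8 - 6)*(-156) = 46924 - 14*(-156) = 46924 + 2184 = 49108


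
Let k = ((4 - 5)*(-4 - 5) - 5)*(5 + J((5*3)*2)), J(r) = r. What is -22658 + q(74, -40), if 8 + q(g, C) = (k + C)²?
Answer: -12666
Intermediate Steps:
k = 140 (k = ((4 - 5)*(-4 - 5) - 5)*(5 + (5*3)*2) = (-1*(-9) - 5)*(5 + 15*2) = (9 - 5)*(5 + 30) = 4*35 = 140)
q(g, C) = -8 + (140 + C)²
-22658 + q(74, -40) = -22658 + (-8 + (140 - 40)²) = -22658 + (-8 + 100²) = -22658 + (-8 + 10000) = -22658 + 9992 = -12666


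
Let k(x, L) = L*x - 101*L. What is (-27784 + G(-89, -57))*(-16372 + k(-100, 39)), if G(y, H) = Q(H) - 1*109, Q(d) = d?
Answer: 676697450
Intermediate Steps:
k(x, L) = -101*L + L*x
G(y, H) = -109 + H (G(y, H) = H - 1*109 = H - 109 = -109 + H)
(-27784 + G(-89, -57))*(-16372 + k(-100, 39)) = (-27784 + (-109 - 57))*(-16372 + 39*(-101 - 100)) = (-27784 - 166)*(-16372 + 39*(-201)) = -27950*(-16372 - 7839) = -27950*(-24211) = 676697450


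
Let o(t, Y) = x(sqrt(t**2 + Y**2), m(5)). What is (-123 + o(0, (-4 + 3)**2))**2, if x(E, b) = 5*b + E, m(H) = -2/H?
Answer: 15376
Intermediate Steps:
x(E, b) = E + 5*b
o(t, Y) = -2 + sqrt(Y**2 + t**2) (o(t, Y) = sqrt(t**2 + Y**2) + 5*(-2/5) = sqrt(Y**2 + t**2) + 5*(-2*1/5) = sqrt(Y**2 + t**2) + 5*(-2/5) = sqrt(Y**2 + t**2) - 2 = -2 + sqrt(Y**2 + t**2))
(-123 + o(0, (-4 + 3)**2))**2 = (-123 + (-2 + sqrt(((-4 + 3)**2)**2 + 0**2)))**2 = (-123 + (-2 + sqrt(((-1)**2)**2 + 0)))**2 = (-123 + (-2 + sqrt(1**2 + 0)))**2 = (-123 + (-2 + sqrt(1 + 0)))**2 = (-123 + (-2 + sqrt(1)))**2 = (-123 + (-2 + 1))**2 = (-123 - 1)**2 = (-124)**2 = 15376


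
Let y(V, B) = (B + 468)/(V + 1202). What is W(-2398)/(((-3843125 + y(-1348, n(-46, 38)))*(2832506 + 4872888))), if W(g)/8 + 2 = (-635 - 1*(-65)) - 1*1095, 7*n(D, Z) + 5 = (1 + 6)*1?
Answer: 1703674/3783037375686129 ≈ 4.5035e-10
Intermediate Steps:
n(D, Z) = 2/7 (n(D, Z) = -5/7 + ((1 + 6)*1)/7 = -5/7 + (7*1)/7 = -5/7 + (⅐)*7 = -5/7 + 1 = 2/7)
y(V, B) = (468 + B)/(1202 + V)
W(g) = -13336 (W(g) = -16 + 8*((-635 - 1*(-65)) - 1*1095) = -16 + 8*((-635 + 65) - 1095) = -16 + 8*(-570 - 1095) = -16 + 8*(-1665) = -16 - 13320 = -13336)
W(-2398)/(((-3843125 + y(-1348, n(-46, 38)))*(2832506 + 4872888))) = -13336*1/((-3843125 + (468 + 2/7)/(1202 - 1348))*(2832506 + 4872888)) = -13336*1/(7705394*(-3843125 + (3278/7)/(-146))) = -13336*1/(7705394*(-3843125 - 1/146*3278/7)) = -13336*1/(7705394*(-3843125 - 1639/511)) = -13336/((-1963838514/511*7705394)) = -13336/(-15132149502744516/511) = -13336*(-511/15132149502744516) = 1703674/3783037375686129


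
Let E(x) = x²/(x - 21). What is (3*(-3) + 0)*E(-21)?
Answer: 189/2 ≈ 94.500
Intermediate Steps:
E(x) = x²/(-21 + x)
(3*(-3) + 0)*E(-21) = (3*(-3) + 0)*((-21)²/(-21 - 21)) = (-9 + 0)*(441/(-42)) = -3969*(-1)/42 = -9*(-21/2) = 189/2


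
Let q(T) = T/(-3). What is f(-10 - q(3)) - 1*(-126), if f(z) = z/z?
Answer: 127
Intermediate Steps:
q(T) = -T/3 (q(T) = T*(-⅓) = -T/3)
f(z) = 1
f(-10 - q(3)) - 1*(-126) = 1 - 1*(-126) = 1 + 126 = 127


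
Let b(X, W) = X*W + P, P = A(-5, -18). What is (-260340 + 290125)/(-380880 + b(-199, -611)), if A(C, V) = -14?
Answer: -5957/51861 ≈ -0.11486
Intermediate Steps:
P = -14
b(X, W) = -14 + W*X (b(X, W) = X*W - 14 = W*X - 14 = -14 + W*X)
(-260340 + 290125)/(-380880 + b(-199, -611)) = (-260340 + 290125)/(-380880 + (-14 - 611*(-199))) = 29785/(-380880 + (-14 + 121589)) = 29785/(-380880 + 121575) = 29785/(-259305) = 29785*(-1/259305) = -5957/51861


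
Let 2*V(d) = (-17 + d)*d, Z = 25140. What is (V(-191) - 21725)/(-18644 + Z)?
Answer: -1861/6496 ≈ -0.28648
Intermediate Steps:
V(d) = d*(-17 + d)/2 (V(d) = ((-17 + d)*d)/2 = (d*(-17 + d))/2 = d*(-17 + d)/2)
(V(-191) - 21725)/(-18644 + Z) = ((½)*(-191)*(-17 - 191) - 21725)/(-18644 + 25140) = ((½)*(-191)*(-208) - 21725)/6496 = (19864 - 21725)*(1/6496) = -1861*1/6496 = -1861/6496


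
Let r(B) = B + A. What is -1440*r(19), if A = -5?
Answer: -20160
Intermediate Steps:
r(B) = -5 + B (r(B) = B - 5 = -5 + B)
-1440*r(19) = -1440*(-5 + 19) = -1440*14 = -20160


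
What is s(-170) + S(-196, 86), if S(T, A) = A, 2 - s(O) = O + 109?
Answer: 149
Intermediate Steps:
s(O) = -107 - O (s(O) = 2 - (O + 109) = 2 - (109 + O) = 2 + (-109 - O) = -107 - O)
s(-170) + S(-196, 86) = (-107 - 1*(-170)) + 86 = (-107 + 170) + 86 = 63 + 86 = 149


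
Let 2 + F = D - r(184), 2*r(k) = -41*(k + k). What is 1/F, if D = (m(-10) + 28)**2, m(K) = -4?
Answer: 1/8118 ≈ 0.00012318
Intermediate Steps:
r(k) = -41*k (r(k) = (-41*(k + k))/2 = (-82*k)/2 = -41*k)
D = 576 (D = (-4 + 28)**2 = 24**2 = 576)
F = 8118 (F = -2 + (576 - (-41)*184) = -2 + (576 - 1*(-7544)) = -2 + (576 + 7544) = -2 + 8120 = 8118)
1/F = 1/8118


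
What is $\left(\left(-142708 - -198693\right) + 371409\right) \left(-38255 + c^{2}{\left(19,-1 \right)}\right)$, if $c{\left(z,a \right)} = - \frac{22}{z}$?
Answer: $- \frac{5902127787974}{361} \approx -1.6349 \cdot 10^{10}$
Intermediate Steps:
$\left(\left(-142708 - -198693\right) + 371409\right) \left(-38255 + c^{2}{\left(19,-1 \right)}\right) = \left(\left(-142708 - -198693\right) + 371409\right) \left(-38255 + \left(- \frac{22}{19}\right)^{2}\right) = \left(\left(-142708 + 198693\right) + 371409\right) \left(-38255 + \left(\left(-22\right) \frac{1}{19}\right)^{2}\right) = \left(55985 + 371409\right) \left(-38255 + \left(- \frac{22}{19}\right)^{2}\right) = 427394 \left(-38255 + \frac{484}{361}\right) = 427394 \left(- \frac{13809571}{361}\right) = - \frac{5902127787974}{361}$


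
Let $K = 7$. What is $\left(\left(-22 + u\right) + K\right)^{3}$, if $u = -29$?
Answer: $-85184$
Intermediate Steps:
$\left(\left(-22 + u\right) + K\right)^{3} = \left(\left(-22 - 29\right) + 7\right)^{3} = \left(-51 + 7\right)^{3} = \left(-44\right)^{3} = -85184$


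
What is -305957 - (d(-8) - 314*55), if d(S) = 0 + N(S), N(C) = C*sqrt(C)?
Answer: -288687 + 16*I*sqrt(2) ≈ -2.8869e+5 + 22.627*I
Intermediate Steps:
N(C) = C**(3/2)
d(S) = S**(3/2) (d(S) = 0 + S**(3/2) = S**(3/2))
-305957 - (d(-8) - 314*55) = -305957 - ((-8)**(3/2) - 314*55) = -305957 - (-16*I*sqrt(2) - 17270) = -305957 - (-17270 - 16*I*sqrt(2)) = -305957 + (17270 + 16*I*sqrt(2)) = -288687 + 16*I*sqrt(2)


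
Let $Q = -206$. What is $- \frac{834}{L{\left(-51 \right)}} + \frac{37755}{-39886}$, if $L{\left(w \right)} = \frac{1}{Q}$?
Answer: $\frac{6852536589}{39886} \approx 1.718 \cdot 10^{5}$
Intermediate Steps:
$L{\left(w \right)} = - \frac{1}{206}$ ($L{\left(w \right)} = \frac{1}{-206} = - \frac{1}{206}$)
$- \frac{834}{L{\left(-51 \right)}} + \frac{37755}{-39886} = - \frac{834}{- \frac{1}{206}} + \frac{37755}{-39886} = \left(-834\right) \left(-206\right) + 37755 \left(- \frac{1}{39886}\right) = 171804 - \frac{37755}{39886} = \frac{6852536589}{39886}$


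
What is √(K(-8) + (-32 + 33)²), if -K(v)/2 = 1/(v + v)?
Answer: 3*√2/4 ≈ 1.0607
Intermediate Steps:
K(v) = -1/v (K(v) = -2/(v + v) = -2*1/(2*v) = -1/v)
√(K(-8) + (-32 + 33)²) = √(-1/(-8) + (-32 + 33)²) = √(-1*(-⅛) + 1²) = √(⅛ + 1) = √(9/8) = 3*√2/4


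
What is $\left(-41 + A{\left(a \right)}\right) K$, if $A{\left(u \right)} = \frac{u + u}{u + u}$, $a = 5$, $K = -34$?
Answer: $1360$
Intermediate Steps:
$A{\left(u \right)} = 1$ ($A{\left(u \right)} = \frac{2 u}{2 u} = 2 u \frac{1}{2 u} = 1$)
$\left(-41 + A{\left(a \right)}\right) K = \left(-41 + 1\right) \left(-34\right) = \left(-40\right) \left(-34\right) = 1360$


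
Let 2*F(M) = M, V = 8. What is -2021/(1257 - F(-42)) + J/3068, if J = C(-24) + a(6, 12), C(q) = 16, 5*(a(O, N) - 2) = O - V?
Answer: -7722419/4901130 ≈ -1.5756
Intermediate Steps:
F(M) = M/2
a(O, N) = 2/5 + O/5 (a(O, N) = 2 + (O - 1*8)/5 = 2 + (O - 8)/5 = 2 + (-8 + O)/5 = 2 + (-8/5 + O/5) = 2/5 + O/5)
J = 88/5 (J = 16 + (2/5 + (1/5)*6) = 16 + (2/5 + 6/5) = 16 + 8/5 = 88/5 ≈ 17.600)
-2021/(1257 - F(-42)) + J/3068 = -2021/(1257 - (-42)/2) + (88/5)/3068 = -2021/(1257 - 1*(-21)) + (88/5)*(1/3068) = -2021/(1257 + 21) + 22/3835 = -2021/1278 + 22/3835 = -7722419/4901130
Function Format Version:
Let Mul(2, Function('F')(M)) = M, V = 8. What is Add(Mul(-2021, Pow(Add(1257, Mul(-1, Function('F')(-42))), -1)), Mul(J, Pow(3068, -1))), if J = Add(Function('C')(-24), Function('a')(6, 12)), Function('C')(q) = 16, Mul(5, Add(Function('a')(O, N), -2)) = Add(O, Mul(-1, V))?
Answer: Rational(-7722419, 4901130) ≈ -1.5756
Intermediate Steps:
Function('F')(M) = Mul(Rational(1, 2), M)
Function('a')(O, N) = Add(Rational(2, 5), Mul(Rational(1, 5), O)) (Function('a')(O, N) = Add(2, Mul(Rational(1, 5), Add(O, Mul(-1, 8)))) = Add(2, Mul(Rational(1, 5), Add(O, -8))) = Add(2, Mul(Rational(1, 5), Add(-8, O))) = Add(2, Add(Rational(-8, 5), Mul(Rational(1, 5), O))) = Add(Rational(2, 5), Mul(Rational(1, 5), O)))
J = Rational(88, 5) (J = Add(16, Add(Rational(2, 5), Mul(Rational(1, 5), 6))) = Add(16, Add(Rational(2, 5), Rational(6, 5))) = Add(16, Rational(8, 5)) = Rational(88, 5) ≈ 17.600)
Add(Mul(-2021, Pow(Add(1257, Mul(-1, Function('F')(-42))), -1)), Mul(J, Pow(3068, -1))) = Add(Mul(-2021, Pow(Add(1257, Mul(-1, Mul(Rational(1, 2), -42))), -1)), Mul(Rational(88, 5), Pow(3068, -1))) = Add(Mul(-2021, Pow(Add(1257, Mul(-1, -21)), -1)), Mul(Rational(88, 5), Rational(1, 3068))) = Add(Mul(-2021, Pow(Add(1257, 21), -1)), Rational(22, 3835)) = Add(Mul(-2021, Pow(1278, -1)), Rational(22, 3835)) = Add(Mul(-2021, Rational(1, 1278)), Rational(22, 3835)) = Add(Rational(-2021, 1278), Rational(22, 3835)) = Rational(-7722419, 4901130)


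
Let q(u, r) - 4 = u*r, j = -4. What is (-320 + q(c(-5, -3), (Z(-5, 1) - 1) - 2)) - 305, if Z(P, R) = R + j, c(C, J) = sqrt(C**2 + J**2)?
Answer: -621 - 6*sqrt(34) ≈ -655.99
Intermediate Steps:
Z(P, R) = -4 + R (Z(P, R) = R - 4 = -4 + R)
q(u, r) = 4 + r*u (q(u, r) = 4 + u*r = 4 + r*u)
(-320 + q(c(-5, -3), (Z(-5, 1) - 1) - 2)) - 305 = (-320 + (4 + (((-4 + 1) - 1) - 2)*sqrt((-5)**2 + (-3)**2))) - 305 = (-320 + (4 + ((-3 - 1) - 2)*sqrt(25 + 9))) - 305 = (-320 + (4 + (-4 - 2)*sqrt(34))) - 305 = (-320 + (4 - 6*sqrt(34))) - 305 = (-316 - 6*sqrt(34)) - 305 = -621 - 6*sqrt(34)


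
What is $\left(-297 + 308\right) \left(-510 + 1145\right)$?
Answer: $6985$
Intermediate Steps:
$\left(-297 + 308\right) \left(-510 + 1145\right) = 11 \cdot 635 = 6985$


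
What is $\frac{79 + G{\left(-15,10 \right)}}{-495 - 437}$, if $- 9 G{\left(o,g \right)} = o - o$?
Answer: $- \frac{79}{932} \approx -0.084764$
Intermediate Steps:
$G{\left(o,g \right)} = 0$ ($G{\left(o,g \right)} = - \frac{o - o}{9} = \left(- \frac{1}{9}\right) 0 = 0$)
$\frac{79 + G{\left(-15,10 \right)}}{-495 - 437} = \frac{79 + 0}{-495 - 437} = \frac{79}{-932} = 79 \left(- \frac{1}{932}\right) = - \frac{79}{932}$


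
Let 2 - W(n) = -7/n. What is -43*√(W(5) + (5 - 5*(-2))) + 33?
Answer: 33 - 86*√115/5 ≈ -151.45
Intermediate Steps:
W(n) = 2 + 7/n (W(n) = 2 - (-7)/n = 2 + 7/n)
-43*√(W(5) + (5 - 5*(-2))) + 33 = -43*√((2 + 7/5) + (5 - 5*(-2))) + 33 = -43*√((2 + 7*(⅕)) + (5 + 10)) + 33 = -43*√((2 + 7/5) + 15) + 33 = -43*√(17/5 + 15) + 33 = -86*√115/5 + 33 = 33 - 86*√115/5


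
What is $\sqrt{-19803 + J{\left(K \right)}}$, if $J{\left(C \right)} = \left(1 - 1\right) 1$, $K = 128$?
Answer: $i \sqrt{19803} \approx 140.72 i$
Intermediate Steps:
$J{\left(C \right)} = 0$ ($J{\left(C \right)} = 0 \cdot 1 = 0$)
$\sqrt{-19803 + J{\left(K \right)}} = \sqrt{-19803 + 0} = \sqrt{-19803} = i \sqrt{19803}$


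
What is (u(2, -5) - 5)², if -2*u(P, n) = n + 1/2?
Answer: 121/16 ≈ 7.5625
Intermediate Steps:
u(P, n) = -¼ - n/2 (u(P, n) = -(n + 1/2)/2 = -(n + ½)/2 = -(½ + n)/2 = -¼ - n/2)
(u(2, -5) - 5)² = ((-¼ - ½*(-5)) - 5)² = ((-¼ + 5/2) - 5)² = (9/4 - 5)² = (-11/4)² = 121/16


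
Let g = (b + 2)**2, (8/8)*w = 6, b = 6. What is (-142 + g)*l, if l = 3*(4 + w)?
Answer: -2340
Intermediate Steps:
w = 6
g = 64 (g = (6 + 2)**2 = 8**2 = 64)
l = 30 (l = 3*(4 + 6) = 3*10 = 30)
(-142 + g)*l = (-142 + 64)*30 = -78*30 = -2340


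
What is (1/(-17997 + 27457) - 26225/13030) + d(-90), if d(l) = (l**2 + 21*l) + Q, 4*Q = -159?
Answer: 19008009662/3081595 ≈ 6168.2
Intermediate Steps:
Q = -159/4 (Q = (1/4)*(-159) = -159/4 ≈ -39.750)
d(l) = -159/4 + l**2 + 21*l (d(l) = (l**2 + 21*l) - 159/4 = -159/4 + l**2 + 21*l)
(1/(-17997 + 27457) - 26225/13030) + d(-90) = (1/(-17997 + 27457) - 26225/13030) + (-159/4 + (-90)**2 + 21*(-90)) = (1/9460 - 26225*1/13030) + (-159/4 + 8100 - 1890) = (1/9460 - 5245/2606) + 24681/4 = -24807547/12326380 + 24681/4 = 19008009662/3081595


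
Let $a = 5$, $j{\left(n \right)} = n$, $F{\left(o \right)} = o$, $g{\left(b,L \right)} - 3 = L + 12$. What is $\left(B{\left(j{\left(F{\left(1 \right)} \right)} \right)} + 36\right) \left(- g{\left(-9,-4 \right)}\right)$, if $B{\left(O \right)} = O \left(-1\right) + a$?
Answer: $-440$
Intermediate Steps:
$g{\left(b,L \right)} = 15 + L$ ($g{\left(b,L \right)} = 3 + \left(L + 12\right) = 3 + \left(12 + L\right) = 15 + L$)
$B{\left(O \right)} = 5 - O$ ($B{\left(O \right)} = O \left(-1\right) + 5 = - O + 5 = 5 - O$)
$\left(B{\left(j{\left(F{\left(1 \right)} \right)} \right)} + 36\right) \left(- g{\left(-9,-4 \right)}\right) = \left(\left(5 - 1\right) + 36\right) \left(- (15 - 4)\right) = \left(\left(5 - 1\right) + 36\right) \left(\left(-1\right) 11\right) = \left(4 + 36\right) \left(-11\right) = 40 \left(-11\right) = -440$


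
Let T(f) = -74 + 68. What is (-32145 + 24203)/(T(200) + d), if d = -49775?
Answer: 7942/49781 ≈ 0.15954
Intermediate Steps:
T(f) = -6
(-32145 + 24203)/(T(200) + d) = (-32145 + 24203)/(-6 - 49775) = -7942/(-49781) = -7942*(-1/49781) = 7942/49781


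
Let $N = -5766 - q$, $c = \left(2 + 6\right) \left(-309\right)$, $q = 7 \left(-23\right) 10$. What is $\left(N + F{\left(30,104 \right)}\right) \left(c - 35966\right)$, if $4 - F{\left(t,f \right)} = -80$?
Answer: $156519536$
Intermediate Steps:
$F{\left(t,f \right)} = 84$ ($F{\left(t,f \right)} = 4 - -80 = 4 + 80 = 84$)
$q = -1610$ ($q = \left(-161\right) 10 = -1610$)
$c = -2472$ ($c = 8 \left(-309\right) = -2472$)
$N = -4156$ ($N = -5766 - -1610 = -5766 + 1610 = -4156$)
$\left(N + F{\left(30,104 \right)}\right) \left(c - 35966\right) = \left(-4156 + 84\right) \left(-2472 - 35966\right) = \left(-4072\right) \left(-38438\right) = 156519536$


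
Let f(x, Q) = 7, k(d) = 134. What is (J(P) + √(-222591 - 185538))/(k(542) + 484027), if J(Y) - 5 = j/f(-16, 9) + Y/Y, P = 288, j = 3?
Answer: 15/1129709 + I*√408129/484161 ≈ 1.3278e-5 + 0.0013195*I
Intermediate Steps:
J(Y) = 45/7 (J(Y) = 5 + (3/7 + Y/Y) = 5 + (3*(⅐) + 1) = 5 + (3/7 + 1) = 5 + 10/7 = 45/7)
(J(P) + √(-222591 - 185538))/(k(542) + 484027) = (45/7 + √(-222591 - 185538))/(134 + 484027) = (45/7 + √(-408129))/484161 = (45/7 + I*√408129)*(1/484161) = 15/1129709 + I*√408129/484161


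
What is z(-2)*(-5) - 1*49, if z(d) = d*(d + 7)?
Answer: 1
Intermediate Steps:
z(d) = d*(7 + d)
z(-2)*(-5) - 1*49 = -2*(7 - 2)*(-5) - 1*49 = -2*5*(-5) - 49 = -10*(-5) - 49 = 50 - 49 = 1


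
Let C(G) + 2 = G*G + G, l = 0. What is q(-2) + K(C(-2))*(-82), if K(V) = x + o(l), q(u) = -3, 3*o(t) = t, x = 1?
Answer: -85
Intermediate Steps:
o(t) = t/3
C(G) = -2 + G + G² (C(G) = -2 + (G*G + G) = -2 + (G² + G) = -2 + (G + G²) = -2 + G + G²)
K(V) = 1 (K(V) = 1 + (⅓)*0 = 1 + 0 = 1)
q(-2) + K(C(-2))*(-82) = -3 + 1*(-82) = -3 - 82 = -85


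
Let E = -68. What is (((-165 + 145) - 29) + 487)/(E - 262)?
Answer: -73/55 ≈ -1.3273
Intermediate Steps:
(((-165 + 145) - 29) + 487)/(E - 262) = (((-165 + 145) - 29) + 487)/(-68 - 262) = ((-20 - 29) + 487)/(-330) = (-49 + 487)*(-1/330) = 438*(-1/330) = -73/55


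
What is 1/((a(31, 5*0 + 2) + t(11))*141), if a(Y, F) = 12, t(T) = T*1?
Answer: 1/3243 ≈ 0.00030836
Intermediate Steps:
t(T) = T
1/((a(31, 5*0 + 2) + t(11))*141) = 1/((12 + 11)*141) = (1/141)/23 = (1/23)*(1/141) = 1/3243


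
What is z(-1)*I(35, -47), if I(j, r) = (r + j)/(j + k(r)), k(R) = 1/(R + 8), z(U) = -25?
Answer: 2925/341 ≈ 8.5777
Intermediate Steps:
k(R) = 1/(8 + R)
I(j, r) = (j + r)/(j + 1/(8 + r)) (I(j, r) = (r + j)/(j + 1/(8 + r)) = (j + r)/(j + 1/(8 + r)))
z(-1)*I(35, -47) = -25*(8 - 47)*(35 - 47)/(1 + 35*(8 - 47)) = -25*(-39)*(-12)/(1 + 35*(-39)) = -25*(-39)*(-12)/(1 - 1365) = -25*(-39)*(-12)/(-1364) = -(-25)*(-39)*(-12)/1364 = -25*(-117/341) = 2925/341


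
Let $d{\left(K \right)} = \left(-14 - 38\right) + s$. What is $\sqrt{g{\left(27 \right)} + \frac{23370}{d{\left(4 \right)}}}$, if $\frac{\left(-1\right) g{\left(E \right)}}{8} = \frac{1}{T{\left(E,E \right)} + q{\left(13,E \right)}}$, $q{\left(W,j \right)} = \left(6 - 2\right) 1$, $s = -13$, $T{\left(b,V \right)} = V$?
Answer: $\frac{i \sqrt{58434194}}{403} \approx 18.968 i$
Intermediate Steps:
$q{\left(W,j \right)} = 4$ ($q{\left(W,j \right)} = 4 \cdot 1 = 4$)
$g{\left(E \right)} = - \frac{8}{4 + E}$ ($g{\left(E \right)} = - \frac{8}{E + 4} = - \frac{8}{4 + E}$)
$d{\left(K \right)} = -65$ ($d{\left(K \right)} = \left(-14 - 38\right) - 13 = -52 - 13 = -65$)
$\sqrt{g{\left(27 \right)} + \frac{23370}{d{\left(4 \right)}}} = \sqrt{- \frac{8}{4 + 27} + \frac{23370}{-65}} = \sqrt{- \frac{8}{31} + 23370 \left(- \frac{1}{65}\right)} = \sqrt{\left(-8\right) \frac{1}{31} - \frac{4674}{13}} = \sqrt{- \frac{8}{31} - \frac{4674}{13}} = \sqrt{- \frac{144998}{403}} = \frac{i \sqrt{58434194}}{403}$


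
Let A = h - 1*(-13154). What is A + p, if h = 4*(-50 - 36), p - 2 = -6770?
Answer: 6042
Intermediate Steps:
p = -6768 (p = 2 - 6770 = -6768)
h = -344 (h = 4*(-86) = -344)
A = 12810 (A = -344 - 1*(-13154) = -344 + 13154 = 12810)
A + p = 12810 - 6768 = 6042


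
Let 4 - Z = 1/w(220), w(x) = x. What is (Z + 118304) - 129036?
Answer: -2360161/220 ≈ -10728.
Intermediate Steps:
Z = 879/220 (Z = 4 - 1/220 = 879/220 ≈ 3.9955)
(Z + 118304) - 129036 = (879/220 + 118304) - 129036 = 26027759/220 - 129036 = -2360161/220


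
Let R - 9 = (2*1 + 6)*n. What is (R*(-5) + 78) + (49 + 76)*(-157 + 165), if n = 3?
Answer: 913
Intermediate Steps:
R = 33 (R = 9 + (2*1 + 6)*3 = 9 + (2 + 6)*3 = 9 + 8*3 = 9 + 24 = 33)
(R*(-5) + 78) + (49 + 76)*(-157 + 165) = (33*(-5) + 78) + (49 + 76)*(-157 + 165) = (-165 + 78) + 125*8 = -87 + 1000 = 913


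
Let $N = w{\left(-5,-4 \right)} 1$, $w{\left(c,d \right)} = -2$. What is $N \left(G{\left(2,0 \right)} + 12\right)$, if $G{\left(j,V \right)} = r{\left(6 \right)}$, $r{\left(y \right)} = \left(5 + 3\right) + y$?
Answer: $-52$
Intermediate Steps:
$r{\left(y \right)} = 8 + y$
$G{\left(j,V \right)} = 14$ ($G{\left(j,V \right)} = 8 + 6 = 14$)
$N = -2$ ($N = \left(-2\right) 1 = -2$)
$N \left(G{\left(2,0 \right)} + 12\right) = - 2 \left(14 + 12\right) = \left(-2\right) 26 = -52$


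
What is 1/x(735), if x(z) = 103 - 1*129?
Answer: -1/26 ≈ -0.038462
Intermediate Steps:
x(z) = -26 (x(z) = 103 - 129 = -26)
1/x(735) = 1/(-26) = -1/26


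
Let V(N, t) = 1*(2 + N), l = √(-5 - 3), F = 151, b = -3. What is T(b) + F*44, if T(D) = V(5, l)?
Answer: 6651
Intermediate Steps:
l = 2*I*√2 (l = √(-8) = 2*I*√2 ≈ 2.8284*I)
V(N, t) = 2 + N
T(D) = 7 (T(D) = 2 + 5 = 7)
T(b) + F*44 = 7 + 151*44 = 7 + 6644 = 6651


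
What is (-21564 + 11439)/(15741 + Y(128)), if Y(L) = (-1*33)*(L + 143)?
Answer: -3375/2266 ≈ -1.4894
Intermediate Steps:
Y(L) = -4719 - 33*L (Y(L) = -33*(143 + L) = -4719 - 33*L)
(-21564 + 11439)/(15741 + Y(128)) = (-21564 + 11439)/(15741 + (-4719 - 33*128)) = -10125/(15741 + (-4719 - 4224)) = -10125/(15741 - 8943) = -10125/6798 = -10125*1/6798 = -3375/2266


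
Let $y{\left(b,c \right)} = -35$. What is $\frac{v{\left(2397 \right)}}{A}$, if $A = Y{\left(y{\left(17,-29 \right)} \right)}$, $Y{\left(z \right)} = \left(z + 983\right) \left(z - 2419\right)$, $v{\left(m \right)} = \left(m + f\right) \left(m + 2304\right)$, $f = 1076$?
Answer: $- \frac{5442191}{775464} \approx -7.018$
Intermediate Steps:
$v{\left(m \right)} = \left(1076 + m\right) \left(2304 + m\right)$ ($v{\left(m \right)} = \left(m + 1076\right) \left(m + 2304\right) = \left(1076 + m\right) \left(2304 + m\right)$)
$Y{\left(z \right)} = \left(-2419 + z\right) \left(983 + z\right)$ ($Y{\left(z \right)} = \left(983 + z\right) \left(-2419 + z\right) = \left(-2419 + z\right) \left(983 + z\right)$)
$A = -2326392$ ($A = -2377877 + \left(-35\right)^{2} - -50260 = -2377877 + 1225 + 50260 = -2326392$)
$\frac{v{\left(2397 \right)}}{A} = \frac{2479104 + 2397^{2} + 3380 \cdot 2397}{-2326392} = \left(2479104 + 5745609 + 8101860\right) \left(- \frac{1}{2326392}\right) = 16326573 \left(- \frac{1}{2326392}\right) = - \frac{5442191}{775464}$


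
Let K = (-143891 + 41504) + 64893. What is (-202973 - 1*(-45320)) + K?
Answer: -195147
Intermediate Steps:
K = -37494 (K = -102387 + 64893 = -37494)
(-202973 - 1*(-45320)) + K = (-202973 - 1*(-45320)) - 37494 = (-202973 + 45320) - 37494 = -157653 - 37494 = -195147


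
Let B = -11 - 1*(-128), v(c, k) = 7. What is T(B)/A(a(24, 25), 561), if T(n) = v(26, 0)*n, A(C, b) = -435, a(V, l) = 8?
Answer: -273/145 ≈ -1.8828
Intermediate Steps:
B = 117 (B = -11 + 128 = 117)
T(n) = 7*n
T(B)/A(a(24, 25), 561) = (7*117)/(-435) = 819*(-1/435) = -273/145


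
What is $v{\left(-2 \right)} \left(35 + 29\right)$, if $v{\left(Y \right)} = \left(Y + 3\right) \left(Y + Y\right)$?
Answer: $-256$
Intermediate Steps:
$v{\left(Y \right)} = 2 Y \left(3 + Y\right)$ ($v{\left(Y \right)} = \left(3 + Y\right) 2 Y = 2 Y \left(3 + Y\right)$)
$v{\left(-2 \right)} \left(35 + 29\right) = 2 \left(-2\right) \left(3 - 2\right) \left(35 + 29\right) = 2 \left(-2\right) 1 \cdot 64 = \left(-4\right) 64 = -256$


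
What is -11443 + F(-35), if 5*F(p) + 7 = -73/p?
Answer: -2002697/175 ≈ -11444.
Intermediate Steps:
F(p) = -7/5 - 73/(5*p) (F(p) = -7/5 + (-73/p)/5 = -7/5 - 73/(5*p))
-11443 + F(-35) = -11443 + (⅕)*(-73 - 7*(-35))/(-35) = -11443 + (⅕)*(-1/35)*(-73 + 245) = -11443 + (⅕)*(-1/35)*172 = -11443 - 172/175 = -2002697/175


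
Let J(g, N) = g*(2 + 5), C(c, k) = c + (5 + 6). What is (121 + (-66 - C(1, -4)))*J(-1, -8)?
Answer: -301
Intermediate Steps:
C(c, k) = 11 + c (C(c, k) = c + 11 = 11 + c)
J(g, N) = 7*g (J(g, N) = g*7 = 7*g)
(121 + (-66 - C(1, -4)))*J(-1, -8) = (121 + (-66 - (11 + 1)))*(7*(-1)) = (121 + (-66 - 1*12))*(-7) = (121 + (-66 - 12))*(-7) = (121 - 78)*(-7) = 43*(-7) = -301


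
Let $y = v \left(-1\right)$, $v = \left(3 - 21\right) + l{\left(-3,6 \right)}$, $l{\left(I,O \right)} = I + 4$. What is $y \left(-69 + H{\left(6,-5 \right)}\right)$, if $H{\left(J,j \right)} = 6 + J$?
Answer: $-969$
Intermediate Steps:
$l{\left(I,O \right)} = 4 + I$
$v = -17$ ($v = \left(3 - 21\right) + \left(4 - 3\right) = -18 + 1 = -17$)
$y = 17$ ($y = \left(-17\right) \left(-1\right) = 17$)
$y \left(-69 + H{\left(6,-5 \right)}\right) = 17 \left(-69 + \left(6 + 6\right)\right) = 17 \left(-69 + 12\right) = 17 \left(-57\right) = -969$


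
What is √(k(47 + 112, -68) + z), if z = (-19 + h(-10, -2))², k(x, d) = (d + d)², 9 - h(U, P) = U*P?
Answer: 2*√4849 ≈ 139.27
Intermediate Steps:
h(U, P) = 9 - P*U (h(U, P) = 9 - U*P = 9 - P*U)
k(x, d) = 4*d² (k(x, d) = (2*d)² = 4*d²)
z = 900 (z = (-19 + (9 - 1*(-2)*(-10)))² = (-19 + (9 - 20))² = (-19 - 11)² = (-30)² = 900)
√(k(47 + 112, -68) + z) = √(4*(-68)² + 900) = √(4*4624 + 900) = √(18496 + 900) = √19396 = 2*√4849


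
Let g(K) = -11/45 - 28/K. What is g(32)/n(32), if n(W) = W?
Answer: -403/11520 ≈ -0.034983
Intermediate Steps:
g(K) = -11/45 - 28/K (g(K) = -11*1/45 - 28/K = -11/45 - 28/K)
g(32)/n(32) = (-11/45 - 28/32)/32 = (-11/45 - 28*1/32)*(1/32) = (-11/45 - 7/8)*(1/32) = -403/360*1/32 = -403/11520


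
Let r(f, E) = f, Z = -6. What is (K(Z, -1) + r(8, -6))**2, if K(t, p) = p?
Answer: 49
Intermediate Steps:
(K(Z, -1) + r(8, -6))**2 = (-1 + 8)**2 = 7**2 = 49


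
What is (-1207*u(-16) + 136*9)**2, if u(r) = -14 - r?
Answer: 1416100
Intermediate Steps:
(-1207*u(-16) + 136*9)**2 = (-1207/(1/(-14 - 1*(-16))) + 136*9)**2 = (-1207/(1/(-14 + 16)) + 1224)**2 = (-1207/(1/2) + 1224)**2 = (-1207/1/2 + 1224)**2 = (-1207*2 + 1224)**2 = (-2414 + 1224)**2 = (-1190)**2 = 1416100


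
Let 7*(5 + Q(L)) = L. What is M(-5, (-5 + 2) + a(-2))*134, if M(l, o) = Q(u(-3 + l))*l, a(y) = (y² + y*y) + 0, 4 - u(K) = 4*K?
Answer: -670/7 ≈ -95.714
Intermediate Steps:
u(K) = 4 - 4*K
a(y) = 2*y² (a(y) = (y² + y²) + 0 = 2*y² + 0 = 2*y²)
Q(L) = -5 + L/7
M(l, o) = l*(-19/7 - 4*l/7) (M(l, o) = (-5 + (4 - 4*(-3 + l))/7)*l = (-5 + (4 + (12 - 4*l))/7)*l = (-5 + (16 - 4*l)/7)*l = (-5 + (16/7 - 4*l/7))*l = (-19/7 - 4*l/7)*l = l*(-19/7 - 4*l/7))
M(-5, (-5 + 2) + a(-2))*134 = -⅐*(-5)*(19 + 4*(-5))*134 = -⅐*(-5)*(19 - 20)*134 = -⅐*(-5)*(-1)*134 = -5/7*134 = -670/7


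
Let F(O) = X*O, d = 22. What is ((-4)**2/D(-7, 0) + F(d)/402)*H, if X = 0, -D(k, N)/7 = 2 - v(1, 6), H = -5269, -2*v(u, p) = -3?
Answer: 168608/7 ≈ 24087.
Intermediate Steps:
v(u, p) = 3/2 (v(u, p) = -1/2*(-3) = 3/2)
D(k, N) = -7/2 (D(k, N) = -7*(2 - 1*3/2) = -7*(2 - 3/2) = -7*1/2 = -7/2)
F(O) = 0 (F(O) = 0*O = 0)
((-4)**2/D(-7, 0) + F(d)/402)*H = ((-4)**2/(-7/2) + 0/402)*(-5269) = (16*(-2/7) + 0*(1/402))*(-5269) = (-32/7 + 0)*(-5269) = -32/7*(-5269) = 168608/7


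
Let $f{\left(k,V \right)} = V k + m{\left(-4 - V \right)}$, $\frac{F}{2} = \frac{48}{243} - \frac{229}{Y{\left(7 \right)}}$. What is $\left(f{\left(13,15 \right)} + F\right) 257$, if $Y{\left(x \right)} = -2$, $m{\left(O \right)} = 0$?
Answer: $\frac{8834632}{81} \approx 1.0907 \cdot 10^{5}$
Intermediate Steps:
$F = \frac{18581}{81}$ ($F = 2 \left(\frac{48}{243} - \frac{229}{-2}\right) = 2 \left(48 \cdot \frac{1}{243} - - \frac{229}{2}\right) = 2 \left(\frac{16}{81} + \frac{229}{2}\right) = 2 \cdot \frac{18581}{162} = \frac{18581}{81} \approx 229.4$)
$f{\left(k,V \right)} = V k$ ($f{\left(k,V \right)} = V k + 0 = V k$)
$\left(f{\left(13,15 \right)} + F\right) 257 = \left(15 \cdot 13 + \frac{18581}{81}\right) 257 = \left(195 + \frac{18581}{81}\right) 257 = \frac{34376}{81} \cdot 257 = \frac{8834632}{81}$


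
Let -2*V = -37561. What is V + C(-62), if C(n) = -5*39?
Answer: 37171/2 ≈ 18586.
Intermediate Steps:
V = 37561/2 (V = -1/2*(-37561) = 37561/2 ≈ 18781.)
C(n) = -195
V + C(-62) = 37561/2 - 195 = 37171/2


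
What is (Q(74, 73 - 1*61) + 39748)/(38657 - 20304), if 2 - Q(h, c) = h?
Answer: 39676/18353 ≈ 2.1618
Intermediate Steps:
Q(h, c) = 2 - h
(Q(74, 73 - 1*61) + 39748)/(38657 - 20304) = ((2 - 1*74) + 39748)/(38657 - 20304) = ((2 - 74) + 39748)/18353 = (-72 + 39748)*(1/18353) = 39676*(1/18353) = 39676/18353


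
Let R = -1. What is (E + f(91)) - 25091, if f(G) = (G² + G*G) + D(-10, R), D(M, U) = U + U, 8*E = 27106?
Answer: -20571/4 ≈ -5142.8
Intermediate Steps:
E = 13553/4 (E = (⅛)*27106 = 13553/4 ≈ 3388.3)
D(M, U) = 2*U
f(G) = -2 + 2*G² (f(G) = (G² + G*G) + 2*(-1) = (G² + G²) - 2 = 2*G² - 2 = -2 + 2*G²)
(E + f(91)) - 25091 = (13553/4 + (-2 + 2*91²)) - 25091 = (13553/4 + (-2 + 2*8281)) - 25091 = (13553/4 + (-2 + 16562)) - 25091 = (13553/4 + 16560) - 25091 = 79793/4 - 25091 = -20571/4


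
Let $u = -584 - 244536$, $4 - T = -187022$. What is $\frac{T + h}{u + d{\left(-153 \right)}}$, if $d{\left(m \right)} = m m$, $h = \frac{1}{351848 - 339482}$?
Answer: $- \frac{2312763517}{2741678226} \approx -0.84356$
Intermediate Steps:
$T = 187026$ ($T = 4 - -187022 = 4 + 187022 = 187026$)
$h = \frac{1}{12366} \approx 8.0867 \cdot 10^{-5}$
$u = -245120$
$d{\left(m \right)} = m^{2}$
$\frac{T + h}{u + d{\left(-153 \right)}} = \frac{187026 + \frac{1}{12366}}{-245120 + \left(-153\right)^{2}} = \frac{2312763517}{12366 \left(-245120 + 23409\right)} = \frac{2312763517}{12366 \left(-221711\right)} = \frac{2312763517}{12366} \left(- \frac{1}{221711}\right) = - \frac{2312763517}{2741678226}$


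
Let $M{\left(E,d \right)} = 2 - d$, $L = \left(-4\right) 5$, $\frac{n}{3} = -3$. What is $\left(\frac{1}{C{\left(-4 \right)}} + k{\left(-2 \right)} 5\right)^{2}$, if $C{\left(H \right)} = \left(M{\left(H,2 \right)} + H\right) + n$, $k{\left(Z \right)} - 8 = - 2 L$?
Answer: $\frac{9728161}{169} \approx 57563.0$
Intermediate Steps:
$n = -9$ ($n = 3 \left(-3\right) = -9$)
$L = -20$
$k{\left(Z \right)} = 48$ ($k{\left(Z \right)} = 8 - -40 = 8 + 40 = 48$)
$C{\left(H \right)} = -9 + H$ ($C{\left(H \right)} = \left(\left(2 - 2\right) + H\right) - 9 = \left(0 + H\right) - 9 = H - 9 = -9 + H$)
$\left(\frac{1}{C{\left(-4 \right)}} + k{\left(-2 \right)} 5\right)^{2} = \left(\frac{1}{-9 - 4} + 48 \cdot 5\right)^{2} = \left(\frac{1}{-13} + 240\right)^{2} = \left(- \frac{1}{13} + 240\right)^{2} = \left(\frac{3119}{13}\right)^{2} = \frac{9728161}{169}$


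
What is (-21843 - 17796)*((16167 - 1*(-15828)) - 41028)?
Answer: 358059087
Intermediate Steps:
(-21843 - 17796)*((16167 - 1*(-15828)) - 41028) = -39639*((16167 + 15828) - 41028) = -39639*(31995 - 41028) = -39639*(-9033) = 358059087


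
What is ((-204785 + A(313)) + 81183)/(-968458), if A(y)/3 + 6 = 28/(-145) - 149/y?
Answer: 5610584807/43953466330 ≈ 0.12765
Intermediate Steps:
A(y) = -2694/145 - 447/y (A(y) = -18 + 3*(28/(-145) - 149/y) = -18 + 3*(28*(-1/145) - 149/y) = -18 + 3*(-28/145 - 149/y) = -18 + (-84/145 - 447/y) = -2694/145 - 447/y)
((-204785 + A(313)) + 81183)/(-968458) = ((-204785 + (-2694/145 - 447/313)) + 81183)/(-968458) = ((-204785 + (-2694/145 - 447*1/313)) + 81183)*(-1/968458) = ((-204785 + (-2694/145 - 447/313)) + 81183)*(-1/968458) = ((-204785 - 908037/45385) + 81183)*(-1/968458) = (-9295075262/45385 + 81183)*(-1/968458) = -5610584807/45385*(-1/968458) = 5610584807/43953466330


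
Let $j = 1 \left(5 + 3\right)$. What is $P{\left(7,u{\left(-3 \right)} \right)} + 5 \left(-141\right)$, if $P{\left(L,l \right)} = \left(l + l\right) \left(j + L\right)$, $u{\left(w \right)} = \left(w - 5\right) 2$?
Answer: $-1185$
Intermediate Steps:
$j = 8$ ($j = 1 \cdot 8 = 8$)
$u{\left(w \right)} = -10 + 2 w$ ($u{\left(w \right)} = \left(-5 + w\right) 2 = -10 + 2 w$)
$P{\left(L,l \right)} = 2 l \left(8 + L\right)$ ($P{\left(L,l \right)} = \left(l + l\right) \left(8 + L\right) = 2 l \left(8 + L\right)$)
$P{\left(7,u{\left(-3 \right)} \right)} + 5 \left(-141\right) = 2 \left(-10 + 2 \left(-3\right)\right) \left(8 + 7\right) + 5 \left(-141\right) = 2 \left(-10 - 6\right) 15 - 705 = 2 \left(-16\right) 15 - 705 = -480 - 705 = -1185$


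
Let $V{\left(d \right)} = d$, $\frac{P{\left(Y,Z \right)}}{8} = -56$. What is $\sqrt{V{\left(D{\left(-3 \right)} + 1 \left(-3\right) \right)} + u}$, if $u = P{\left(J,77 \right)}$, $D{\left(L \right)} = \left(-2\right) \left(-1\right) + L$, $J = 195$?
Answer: $2 i \sqrt{113} \approx 21.26 i$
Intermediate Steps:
$D{\left(L \right)} = 2 + L$
$P{\left(Y,Z \right)} = -448$ ($P{\left(Y,Z \right)} = 8 \left(-56\right) = -448$)
$u = -448$
$\sqrt{V{\left(D{\left(-3 \right)} + 1 \left(-3\right) \right)} + u} = \sqrt{\left(\left(2 - 3\right) + 1 \left(-3\right)\right) - 448} = \sqrt{\left(-1 - 3\right) - 448} = \sqrt{-4 - 448} = \sqrt{-452} = 2 i \sqrt{113}$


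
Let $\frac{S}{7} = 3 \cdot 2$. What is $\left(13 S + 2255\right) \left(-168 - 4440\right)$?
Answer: $-12907008$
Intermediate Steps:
$S = 42$ ($S = 7 \cdot 3 \cdot 2 = 7 \cdot 6 = 42$)
$\left(13 S + 2255\right) \left(-168 - 4440\right) = \left(13 \cdot 42 + 2255\right) \left(-168 - 4440\right) = \left(546 + 2255\right) \left(-4608\right) = 2801 \left(-4608\right) = -12907008$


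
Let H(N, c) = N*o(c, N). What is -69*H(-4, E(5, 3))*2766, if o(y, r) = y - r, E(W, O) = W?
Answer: 6870744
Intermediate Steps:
H(N, c) = N*(c - N)
-69*H(-4, E(5, 3))*2766 = -(-276)*(5 - 1*(-4))*2766 = -(-276)*(5 + 4)*2766 = -(-276)*9*2766 = -69*(-36)*2766 = 2484*2766 = 6870744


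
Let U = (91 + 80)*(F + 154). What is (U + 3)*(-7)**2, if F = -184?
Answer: -251223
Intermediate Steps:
U = -5130 (U = (91 + 80)*(-184 + 154) = 171*(-30) = -5130)
(U + 3)*(-7)**2 = (-5130 + 3)*(-7)**2 = -5127*49 = -251223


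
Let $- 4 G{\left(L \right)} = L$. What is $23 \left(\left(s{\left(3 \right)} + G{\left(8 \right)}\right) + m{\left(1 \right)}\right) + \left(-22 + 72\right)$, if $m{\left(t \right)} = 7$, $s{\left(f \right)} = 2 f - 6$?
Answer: $165$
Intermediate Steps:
$G{\left(L \right)} = - \frac{L}{4}$
$s{\left(f \right)} = -6 + 2 f$
$23 \left(\left(s{\left(3 \right)} + G{\left(8 \right)}\right) + m{\left(1 \right)}\right) + \left(-22 + 72\right) = 23 \left(\left(\left(-6 + 2 \cdot 3\right) - 2\right) + 7\right) + \left(-22 + 72\right) = 23 \left(\left(\left(-6 + 6\right) - 2\right) + 7\right) + 50 = 23 \left(\left(0 - 2\right) + 7\right) + 50 = 23 \left(-2 + 7\right) + 50 = 23 \cdot 5 + 50 = 115 + 50 = 165$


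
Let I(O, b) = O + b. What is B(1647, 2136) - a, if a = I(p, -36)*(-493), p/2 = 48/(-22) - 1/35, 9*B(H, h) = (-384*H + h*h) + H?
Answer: 160517109/385 ≈ 4.1693e+5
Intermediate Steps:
B(H, h) = -383*H/9 + h²/9 (B(H, h) = ((-384*H + h*h) + H)/9 = ((-384*H + h²) + H)/9 = ((h² - 384*H) + H)/9 = (h² - 383*H)/9 = -383*H/9 + h²/9)
p = -1702/385 (p = 2*(48/(-22) - 1/35) = 2*(48*(-1/22) - 1*1/35) = 2*(-24/11 - 1/35) = 2*(-851/385) = -1702/385 ≈ -4.4208)
a = 7672066/385 (a = (-1702/385 - 36)*(-493) = -15562/385*(-493) = 7672066/385 ≈ 19927.)
B(1647, 2136) - a = (-383/9*1647 + (⅑)*2136²) - 1*7672066/385 = (-70089 + (⅑)*4562496) - 7672066/385 = (-70089 + 506944) - 7672066/385 = 436855 - 7672066/385 = 160517109/385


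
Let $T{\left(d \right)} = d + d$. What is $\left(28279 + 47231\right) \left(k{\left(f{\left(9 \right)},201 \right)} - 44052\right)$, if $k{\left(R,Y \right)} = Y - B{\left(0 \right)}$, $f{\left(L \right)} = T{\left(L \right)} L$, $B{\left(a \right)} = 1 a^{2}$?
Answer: $-3311189010$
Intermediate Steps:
$T{\left(d \right)} = 2 d$
$B{\left(a \right)} = a^{2}$
$f{\left(L \right)} = 2 L^{2}$ ($f{\left(L \right)} = 2 L L = 2 L^{2}$)
$k{\left(R,Y \right)} = Y$ ($k{\left(R,Y \right)} = Y - 0^{2} = Y - 0 = Y + 0 = Y$)
$\left(28279 + 47231\right) \left(k{\left(f{\left(9 \right)},201 \right)} - 44052\right) = \left(28279 + 47231\right) \left(201 - 44052\right) = 75510 \left(-43851\right) = -3311189010$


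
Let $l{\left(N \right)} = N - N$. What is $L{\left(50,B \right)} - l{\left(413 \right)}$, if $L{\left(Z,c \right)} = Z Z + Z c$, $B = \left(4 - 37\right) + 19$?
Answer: $1800$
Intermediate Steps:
$B = -14$ ($B = -33 + 19 = -14$)
$L{\left(Z,c \right)} = Z^{2} + Z c$
$l{\left(N \right)} = 0$
$L{\left(50,B \right)} - l{\left(413 \right)} = 50 \left(50 - 14\right) - 0 = 50 \cdot 36 + 0 = 1800 + 0 = 1800$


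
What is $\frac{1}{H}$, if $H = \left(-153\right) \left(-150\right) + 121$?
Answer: $\frac{1}{23071} \approx 4.3344 \cdot 10^{-5}$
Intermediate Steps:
$H = 23071$ ($H = 22950 + 121 = 23071$)
$\frac{1}{H} = \frac{1}{23071}$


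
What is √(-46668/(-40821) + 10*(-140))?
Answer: 6*I*√7194415503/13607 ≈ 37.401*I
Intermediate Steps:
√(-46668/(-40821) + 10*(-140)) = √(-46668*(-1/40821) - 1400) = √(15556/13607 - 1400) = √(-19034244/13607) = 6*I*√7194415503/13607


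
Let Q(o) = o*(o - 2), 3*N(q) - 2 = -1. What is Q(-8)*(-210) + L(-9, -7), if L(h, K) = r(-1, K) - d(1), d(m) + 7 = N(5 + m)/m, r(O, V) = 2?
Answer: -50374/3 ≈ -16791.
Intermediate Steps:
N(q) = ⅓ (N(q) = ⅔ + (⅓)*(-1) = ⅔ - ⅓ = ⅓)
d(m) = -7 + 1/(3*m)
Q(o) = o*(-2 + o)
L(h, K) = 26/3 (L(h, K) = 2 - (-7 + (⅓)/1) = 2 - (-7 + (⅓)*1) = 2 - (-7 + ⅓) = 2 - 1*(-20/3) = 2 + 20/3 = 26/3)
Q(-8)*(-210) + L(-9, -7) = -8*(-2 - 8)*(-210) + 26/3 = -8*(-10)*(-210) + 26/3 = 80*(-210) + 26/3 = -16800 + 26/3 = -50374/3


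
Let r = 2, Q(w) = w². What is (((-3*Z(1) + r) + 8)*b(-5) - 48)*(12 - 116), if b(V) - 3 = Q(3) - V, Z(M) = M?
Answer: -7384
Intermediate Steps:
b(V) = 12 - V (b(V) = 3 + (3² - V) = 3 + (9 - V) = 12 - V)
(((-3*Z(1) + r) + 8)*b(-5) - 48)*(12 - 116) = (((-3*1 + 2) + 8)*(12 - 1*(-5)) - 48)*(12 - 116) = (((-3 + 2) + 8)*(12 + 5) - 48)*(-104) = ((-1 + 8)*17 - 48)*(-104) = (7*17 - 48)*(-104) = (119 - 48)*(-104) = 71*(-104) = -7384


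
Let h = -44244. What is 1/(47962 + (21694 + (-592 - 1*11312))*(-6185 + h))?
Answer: -1/493651948 ≈ -2.0257e-9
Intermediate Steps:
1/(47962 + (21694 + (-592 - 1*11312))*(-6185 + h)) = 1/(47962 + (21694 + (-592 - 1*11312))*(-6185 - 44244)) = 1/(47962 + (21694 + (-592 - 11312))*(-50429)) = 1/(47962 + (21694 - 11904)*(-50429)) = 1/(47962 + 9790*(-50429)) = 1/(47962 - 493699910) = 1/(-493651948) = -1/493651948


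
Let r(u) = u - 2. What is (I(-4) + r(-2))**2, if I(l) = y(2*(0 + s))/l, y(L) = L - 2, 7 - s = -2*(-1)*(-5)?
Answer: 144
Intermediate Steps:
s = 17 (s = 7 - (-2*(-1))*(-5) = 7 - 2*(-5) = 7 - 1*(-10) = 7 + 10 = 17)
y(L) = -2 + L
r(u) = -2 + u
I(l) = 32/l (I(l) = (-2 + 2*(0 + 17))/l = (-2 + 2*17)/l = (-2 + 34)/l = 32/l)
(I(-4) + r(-2))**2 = (32/(-4) + (-2 - 2))**2 = (32*(-1/4) - 4)**2 = (-8 - 4)**2 = (-12)**2 = 144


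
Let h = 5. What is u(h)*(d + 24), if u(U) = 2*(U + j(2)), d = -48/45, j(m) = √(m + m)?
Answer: 4816/15 ≈ 321.07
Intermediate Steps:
j(m) = √2*√m (j(m) = √(2*m) = √2*√m)
d = -16/15 (d = -48*1/45 = -16/15 ≈ -1.0667)
u(U) = 4 + 2*U (u(U) = 2*(U + √2*√2) = 2*(U + 2) = 2*(2 + U) = 4 + 2*U)
u(h)*(d + 24) = (4 + 2*5)*(-16/15 + 24) = (4 + 10)*(344/15) = 14*(344/15) = 4816/15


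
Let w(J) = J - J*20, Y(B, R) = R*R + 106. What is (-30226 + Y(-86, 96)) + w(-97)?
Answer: -19061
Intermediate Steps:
Y(B, R) = 106 + R² (Y(B, R) = R² + 106 = 106 + R²)
w(J) = -19*J (w(J) = J - 20*J = -19*J)
(-30226 + Y(-86, 96)) + w(-97) = (-30226 + (106 + 96²)) - 19*(-97) = (-30226 + (106 + 9216)) + 1843 = (-30226 + 9322) + 1843 = -20904 + 1843 = -19061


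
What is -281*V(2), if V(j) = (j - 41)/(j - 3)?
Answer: -10959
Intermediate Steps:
V(j) = (-41 + j)/(-3 + j)
-281*V(2) = -281*(-41 + 2)/(-3 + 2) = -281*(-39)/(-1) = -(-281)*(-39) = -281*39 = -10959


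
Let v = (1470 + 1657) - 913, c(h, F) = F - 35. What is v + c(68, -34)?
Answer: 2145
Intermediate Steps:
c(h, F) = -35 + F
v = 2214 (v = 3127 - 913 = 2214)
v + c(68, -34) = 2214 + (-35 - 34) = 2214 - 69 = 2145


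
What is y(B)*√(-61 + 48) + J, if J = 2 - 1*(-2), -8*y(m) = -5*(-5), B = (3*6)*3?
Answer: 4 - 25*I*√13/8 ≈ 4.0 - 11.267*I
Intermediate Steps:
B = 54 (B = 18*3 = 54)
y(m) = -25/8 (y(m) = -(-5)*(-5)/8 = -⅛*25 = -25/8)
J = 4 (J = 2 + 2 = 4)
y(B)*√(-61 + 48) + J = -25*√(-61 + 48)/8 + 4 = -25*I*√13/8 + 4 = 4 - 25*I*√13/8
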